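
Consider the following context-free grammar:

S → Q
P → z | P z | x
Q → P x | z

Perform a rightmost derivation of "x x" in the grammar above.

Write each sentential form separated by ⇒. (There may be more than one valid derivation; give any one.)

S ⇒ Q ⇒ P x ⇒ x x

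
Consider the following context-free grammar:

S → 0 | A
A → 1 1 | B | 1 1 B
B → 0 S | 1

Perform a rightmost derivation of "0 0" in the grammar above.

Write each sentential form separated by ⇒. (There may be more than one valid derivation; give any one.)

S ⇒ A ⇒ B ⇒ 0 S ⇒ 0 0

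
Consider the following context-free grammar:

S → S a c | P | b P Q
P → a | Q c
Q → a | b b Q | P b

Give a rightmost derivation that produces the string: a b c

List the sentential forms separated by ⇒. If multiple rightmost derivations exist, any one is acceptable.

S ⇒ P ⇒ Q c ⇒ P b c ⇒ a b c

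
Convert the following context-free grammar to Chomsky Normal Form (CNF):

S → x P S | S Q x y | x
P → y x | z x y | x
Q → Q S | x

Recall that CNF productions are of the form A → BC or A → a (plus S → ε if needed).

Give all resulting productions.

TX → x; TY → y; S → x; TZ → z; P → x; Q → x; S → TX X0; X0 → P S; S → S X1; X1 → Q X2; X2 → TX TY; P → TY TX; P → TZ X3; X3 → TX TY; Q → Q S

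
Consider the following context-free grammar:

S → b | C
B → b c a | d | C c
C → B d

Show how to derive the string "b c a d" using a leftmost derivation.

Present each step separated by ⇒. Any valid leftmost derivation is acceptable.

S ⇒ C ⇒ B d ⇒ b c a d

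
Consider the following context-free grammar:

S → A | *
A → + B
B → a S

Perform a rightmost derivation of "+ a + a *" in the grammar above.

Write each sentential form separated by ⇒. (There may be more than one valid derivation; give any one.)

S ⇒ A ⇒ + B ⇒ + a S ⇒ + a A ⇒ + a + B ⇒ + a + a S ⇒ + a + a *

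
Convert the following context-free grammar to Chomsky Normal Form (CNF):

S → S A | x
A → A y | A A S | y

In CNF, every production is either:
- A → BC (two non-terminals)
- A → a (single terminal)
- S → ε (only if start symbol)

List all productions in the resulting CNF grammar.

S → x; TY → y; A → y; S → S A; A → A TY; A → A X0; X0 → A S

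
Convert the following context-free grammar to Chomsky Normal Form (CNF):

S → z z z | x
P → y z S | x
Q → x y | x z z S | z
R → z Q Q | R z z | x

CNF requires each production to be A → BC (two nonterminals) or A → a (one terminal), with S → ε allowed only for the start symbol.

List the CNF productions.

TZ → z; S → x; TY → y; P → x; TX → x; Q → z; R → x; S → TZ X0; X0 → TZ TZ; P → TY X1; X1 → TZ S; Q → TX TY; Q → TX X2; X2 → TZ X3; X3 → TZ S; R → TZ X4; X4 → Q Q; R → R X5; X5 → TZ TZ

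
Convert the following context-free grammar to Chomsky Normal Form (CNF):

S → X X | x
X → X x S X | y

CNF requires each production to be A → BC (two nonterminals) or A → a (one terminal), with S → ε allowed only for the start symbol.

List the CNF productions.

S → x; TX → x; X → y; S → X X; X → X X0; X0 → TX X1; X1 → S X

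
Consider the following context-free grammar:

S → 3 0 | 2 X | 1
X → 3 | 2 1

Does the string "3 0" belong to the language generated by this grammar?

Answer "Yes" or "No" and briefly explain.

Yes - a valid derivation exists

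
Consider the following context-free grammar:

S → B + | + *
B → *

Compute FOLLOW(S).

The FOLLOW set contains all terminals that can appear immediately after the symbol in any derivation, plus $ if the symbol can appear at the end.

We compute FOLLOW(S) using the standard algorithm.
FOLLOW(S) starts with {$}.
FIRST(B) = {*}
FIRST(S) = {*, +}
FOLLOW(B) = {+}
FOLLOW(S) = {$}
Therefore, FOLLOW(S) = {$}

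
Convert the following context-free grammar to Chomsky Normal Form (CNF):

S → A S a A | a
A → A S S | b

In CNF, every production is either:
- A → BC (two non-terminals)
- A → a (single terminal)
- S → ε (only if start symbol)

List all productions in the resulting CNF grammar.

TA → a; S → a; A → b; S → A X0; X0 → S X1; X1 → TA A; A → A X2; X2 → S S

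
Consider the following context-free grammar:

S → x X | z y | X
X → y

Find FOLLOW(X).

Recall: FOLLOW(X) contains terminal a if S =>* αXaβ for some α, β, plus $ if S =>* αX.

We compute FOLLOW(X) using the standard algorithm.
FOLLOW(S) starts with {$}.
FIRST(S) = {x, y, z}
FIRST(X) = {y}
FOLLOW(S) = {$}
FOLLOW(X) = {$}
Therefore, FOLLOW(X) = {$}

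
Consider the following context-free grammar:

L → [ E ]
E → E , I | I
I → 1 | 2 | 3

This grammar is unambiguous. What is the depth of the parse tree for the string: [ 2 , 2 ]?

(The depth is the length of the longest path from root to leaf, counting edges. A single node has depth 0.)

4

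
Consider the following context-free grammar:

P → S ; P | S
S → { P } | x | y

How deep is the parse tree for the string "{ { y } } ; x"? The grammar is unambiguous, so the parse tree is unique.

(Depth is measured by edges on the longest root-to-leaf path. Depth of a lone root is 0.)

6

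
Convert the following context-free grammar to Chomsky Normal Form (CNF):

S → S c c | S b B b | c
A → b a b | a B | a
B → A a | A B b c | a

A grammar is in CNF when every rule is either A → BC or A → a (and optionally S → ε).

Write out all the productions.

TC → c; TB → b; S → c; TA → a; A → a; B → a; S → S X0; X0 → TC TC; S → S X1; X1 → TB X2; X2 → B TB; A → TB X3; X3 → TA TB; A → TA B; B → A TA; B → A X4; X4 → B X5; X5 → TB TC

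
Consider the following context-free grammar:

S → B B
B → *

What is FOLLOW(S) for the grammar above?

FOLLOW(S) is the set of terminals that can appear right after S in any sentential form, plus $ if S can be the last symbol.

We compute FOLLOW(S) using the standard algorithm.
FOLLOW(S) starts with {$}.
FIRST(B) = {*}
FIRST(S) = {*}
FOLLOW(B) = {$, *}
FOLLOW(S) = {$}
Therefore, FOLLOW(S) = {$}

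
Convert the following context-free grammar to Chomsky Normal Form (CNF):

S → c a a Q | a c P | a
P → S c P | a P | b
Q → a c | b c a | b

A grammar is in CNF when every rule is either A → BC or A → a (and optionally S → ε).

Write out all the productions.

TC → c; TA → a; S → a; P → b; TB → b; Q → b; S → TC X0; X0 → TA X1; X1 → TA Q; S → TA X2; X2 → TC P; P → S X3; X3 → TC P; P → TA P; Q → TA TC; Q → TB X4; X4 → TC TA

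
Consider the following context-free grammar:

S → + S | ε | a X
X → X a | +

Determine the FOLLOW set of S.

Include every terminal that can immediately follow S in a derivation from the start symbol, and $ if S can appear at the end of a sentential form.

We compute FOLLOW(S) using the standard algorithm.
FOLLOW(S) starts with {$}.
FIRST(S) = {+, a, ε}
FIRST(X) = {+}
FOLLOW(S) = {$}
FOLLOW(X) = {$, a}
Therefore, FOLLOW(S) = {$}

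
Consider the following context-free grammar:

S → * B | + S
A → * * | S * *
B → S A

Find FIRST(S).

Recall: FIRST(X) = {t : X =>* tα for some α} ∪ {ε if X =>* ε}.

We compute FIRST(S) using the standard algorithm.
FIRST(A) = {*, +}
FIRST(B) = {*, +}
FIRST(S) = {*, +}
Therefore, FIRST(S) = {*, +}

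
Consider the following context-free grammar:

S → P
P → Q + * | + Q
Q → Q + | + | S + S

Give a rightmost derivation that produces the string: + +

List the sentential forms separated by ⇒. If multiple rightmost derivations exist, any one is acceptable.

S ⇒ P ⇒ + Q ⇒ + +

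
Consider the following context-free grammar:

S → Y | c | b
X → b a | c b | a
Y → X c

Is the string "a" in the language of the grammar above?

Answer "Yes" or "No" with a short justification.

No - no valid derivation exists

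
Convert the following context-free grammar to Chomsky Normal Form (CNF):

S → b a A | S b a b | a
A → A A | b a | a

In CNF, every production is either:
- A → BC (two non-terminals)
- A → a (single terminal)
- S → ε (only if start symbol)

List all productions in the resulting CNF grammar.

TB → b; TA → a; S → a; A → a; S → TB X0; X0 → TA A; S → S X1; X1 → TB X2; X2 → TA TB; A → A A; A → TB TA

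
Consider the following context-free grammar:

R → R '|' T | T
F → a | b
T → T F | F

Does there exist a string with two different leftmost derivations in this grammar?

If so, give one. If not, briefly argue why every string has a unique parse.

No - every string in the language has a unique leftmost derivation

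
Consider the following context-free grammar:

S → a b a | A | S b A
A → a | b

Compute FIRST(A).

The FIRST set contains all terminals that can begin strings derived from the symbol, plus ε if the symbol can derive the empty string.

We compute FIRST(A) using the standard algorithm.
FIRST(A) = {a, b}
FIRST(S) = {a, b}
Therefore, FIRST(A) = {a, b}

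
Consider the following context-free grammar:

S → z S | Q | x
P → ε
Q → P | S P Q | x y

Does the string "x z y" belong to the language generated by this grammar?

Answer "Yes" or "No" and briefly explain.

No - no valid derivation exists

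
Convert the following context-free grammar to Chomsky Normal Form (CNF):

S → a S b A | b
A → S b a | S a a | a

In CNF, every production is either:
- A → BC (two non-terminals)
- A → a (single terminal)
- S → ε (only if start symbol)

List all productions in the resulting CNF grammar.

TA → a; TB → b; S → b; A → a; S → TA X0; X0 → S X1; X1 → TB A; A → S X2; X2 → TB TA; A → S X3; X3 → TA TA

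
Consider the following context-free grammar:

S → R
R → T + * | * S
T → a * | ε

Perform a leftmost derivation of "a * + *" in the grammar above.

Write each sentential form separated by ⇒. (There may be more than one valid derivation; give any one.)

S ⇒ R ⇒ T + * ⇒ a * + *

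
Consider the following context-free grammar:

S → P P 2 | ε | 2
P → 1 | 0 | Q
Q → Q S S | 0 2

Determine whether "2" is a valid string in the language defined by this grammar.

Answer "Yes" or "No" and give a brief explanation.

Yes - a valid derivation exists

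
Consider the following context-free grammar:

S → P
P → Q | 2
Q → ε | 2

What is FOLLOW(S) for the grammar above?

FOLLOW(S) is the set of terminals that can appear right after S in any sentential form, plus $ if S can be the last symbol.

We compute FOLLOW(S) using the standard algorithm.
FOLLOW(S) starts with {$}.
FIRST(P) = {2, ε}
FIRST(Q) = {2, ε}
FIRST(S) = {2, ε}
FOLLOW(P) = {$}
FOLLOW(Q) = {$}
FOLLOW(S) = {$}
Therefore, FOLLOW(S) = {$}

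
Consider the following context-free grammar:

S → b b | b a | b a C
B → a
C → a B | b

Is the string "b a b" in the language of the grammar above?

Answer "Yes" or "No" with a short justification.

Yes - a valid derivation exists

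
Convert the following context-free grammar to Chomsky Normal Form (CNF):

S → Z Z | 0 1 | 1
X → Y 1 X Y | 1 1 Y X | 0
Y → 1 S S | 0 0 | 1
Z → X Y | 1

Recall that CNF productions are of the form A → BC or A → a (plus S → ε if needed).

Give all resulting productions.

T0 → 0; T1 → 1; S → 1; X → 0; Y → 1; Z → 1; S → Z Z; S → T0 T1; X → Y X0; X0 → T1 X1; X1 → X Y; X → T1 X2; X2 → T1 X3; X3 → Y X; Y → T1 X4; X4 → S S; Y → T0 T0; Z → X Y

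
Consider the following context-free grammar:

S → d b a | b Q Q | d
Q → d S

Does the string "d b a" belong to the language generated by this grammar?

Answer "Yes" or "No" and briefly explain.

Yes - a valid derivation exists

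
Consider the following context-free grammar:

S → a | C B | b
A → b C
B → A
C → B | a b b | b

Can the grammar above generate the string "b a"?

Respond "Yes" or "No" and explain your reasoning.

No - no valid derivation exists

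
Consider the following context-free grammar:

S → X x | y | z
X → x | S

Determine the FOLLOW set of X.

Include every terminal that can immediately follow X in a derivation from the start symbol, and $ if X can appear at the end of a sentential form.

We compute FOLLOW(X) using the standard algorithm.
FOLLOW(S) starts with {$}.
FIRST(S) = {x, y, z}
FIRST(X) = {x, y, z}
FOLLOW(S) = {$, x}
FOLLOW(X) = {x}
Therefore, FOLLOW(X) = {x}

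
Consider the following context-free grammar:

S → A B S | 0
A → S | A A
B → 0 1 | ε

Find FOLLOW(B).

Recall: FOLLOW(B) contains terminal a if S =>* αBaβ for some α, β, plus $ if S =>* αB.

We compute FOLLOW(B) using the standard algorithm.
FOLLOW(S) starts with {$}.
FIRST(A) = {0}
FIRST(B) = {0, ε}
FIRST(S) = {0}
FOLLOW(A) = {0}
FOLLOW(B) = {0}
FOLLOW(S) = {$, 0}
Therefore, FOLLOW(B) = {0}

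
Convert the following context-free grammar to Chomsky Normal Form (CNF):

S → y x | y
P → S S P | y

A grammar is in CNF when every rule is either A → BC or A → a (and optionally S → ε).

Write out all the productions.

TY → y; TX → x; S → y; P → y; S → TY TX; P → S X0; X0 → S P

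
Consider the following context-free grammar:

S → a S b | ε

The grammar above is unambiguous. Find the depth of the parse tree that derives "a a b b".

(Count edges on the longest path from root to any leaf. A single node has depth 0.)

3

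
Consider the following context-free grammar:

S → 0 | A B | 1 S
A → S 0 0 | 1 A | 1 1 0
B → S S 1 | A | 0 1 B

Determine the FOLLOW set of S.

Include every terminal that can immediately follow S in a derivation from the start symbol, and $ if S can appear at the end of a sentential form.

We compute FOLLOW(S) using the standard algorithm.
FOLLOW(S) starts with {$}.
FIRST(A) = {0, 1}
FIRST(B) = {0, 1}
FIRST(S) = {0, 1}
FOLLOW(A) = {$, 0, 1}
FOLLOW(B) = {$, 0, 1}
FOLLOW(S) = {$, 0, 1}
Therefore, FOLLOW(S) = {$, 0, 1}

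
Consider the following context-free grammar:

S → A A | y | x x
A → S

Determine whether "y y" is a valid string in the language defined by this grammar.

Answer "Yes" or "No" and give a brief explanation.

Yes - a valid derivation exists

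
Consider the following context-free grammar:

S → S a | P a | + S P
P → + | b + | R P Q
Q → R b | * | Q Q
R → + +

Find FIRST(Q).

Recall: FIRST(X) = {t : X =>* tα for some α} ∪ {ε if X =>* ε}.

We compute FIRST(Q) using the standard algorithm.
FIRST(P) = {+, b}
FIRST(Q) = {*, +}
FIRST(R) = {+}
FIRST(S) = {+, b}
Therefore, FIRST(Q) = {*, +}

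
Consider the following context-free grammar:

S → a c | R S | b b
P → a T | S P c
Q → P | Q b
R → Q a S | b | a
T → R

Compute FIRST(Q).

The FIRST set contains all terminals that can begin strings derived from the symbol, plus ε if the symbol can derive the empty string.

We compute FIRST(Q) using the standard algorithm.
FIRST(P) = {a, b}
FIRST(Q) = {a, b}
FIRST(R) = {a, b}
FIRST(S) = {a, b}
FIRST(T) = {a, b}
Therefore, FIRST(Q) = {a, b}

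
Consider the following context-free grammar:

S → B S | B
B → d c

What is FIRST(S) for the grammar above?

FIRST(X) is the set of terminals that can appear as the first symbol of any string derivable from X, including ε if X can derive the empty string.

We compute FIRST(S) using the standard algorithm.
FIRST(B) = {d}
FIRST(S) = {d}
Therefore, FIRST(S) = {d}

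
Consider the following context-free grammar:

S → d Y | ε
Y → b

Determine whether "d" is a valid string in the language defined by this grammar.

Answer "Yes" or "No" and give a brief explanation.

No - no valid derivation exists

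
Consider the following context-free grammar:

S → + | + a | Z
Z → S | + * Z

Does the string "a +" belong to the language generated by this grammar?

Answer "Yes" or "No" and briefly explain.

No - no valid derivation exists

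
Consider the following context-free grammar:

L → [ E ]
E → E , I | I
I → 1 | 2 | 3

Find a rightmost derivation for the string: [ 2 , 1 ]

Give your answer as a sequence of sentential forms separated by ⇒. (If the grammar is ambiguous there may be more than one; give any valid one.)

L ⇒ [ E ] ⇒ [ E , I ] ⇒ [ E , 1 ] ⇒ [ I , 1 ] ⇒ [ 2 , 1 ]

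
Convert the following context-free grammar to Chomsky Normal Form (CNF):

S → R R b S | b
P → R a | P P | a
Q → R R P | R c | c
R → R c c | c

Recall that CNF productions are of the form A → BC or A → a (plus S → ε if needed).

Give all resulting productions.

TB → b; S → b; TA → a; P → a; TC → c; Q → c; R → c; S → R X0; X0 → R X1; X1 → TB S; P → R TA; P → P P; Q → R X2; X2 → R P; Q → R TC; R → R X3; X3 → TC TC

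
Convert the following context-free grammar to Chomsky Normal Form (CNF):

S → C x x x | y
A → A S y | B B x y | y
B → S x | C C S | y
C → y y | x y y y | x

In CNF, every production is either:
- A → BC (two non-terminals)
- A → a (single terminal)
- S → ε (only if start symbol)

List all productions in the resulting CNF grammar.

TX → x; S → y; TY → y; A → y; B → y; C → x; S → C X0; X0 → TX X1; X1 → TX TX; A → A X2; X2 → S TY; A → B X3; X3 → B X4; X4 → TX TY; B → S TX; B → C X5; X5 → C S; C → TY TY; C → TX X6; X6 → TY X7; X7 → TY TY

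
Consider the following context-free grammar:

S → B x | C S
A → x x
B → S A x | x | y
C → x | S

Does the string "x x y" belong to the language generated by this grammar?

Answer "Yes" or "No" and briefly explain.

No - no valid derivation exists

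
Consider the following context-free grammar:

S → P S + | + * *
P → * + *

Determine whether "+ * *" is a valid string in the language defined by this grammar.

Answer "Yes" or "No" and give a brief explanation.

Yes - a valid derivation exists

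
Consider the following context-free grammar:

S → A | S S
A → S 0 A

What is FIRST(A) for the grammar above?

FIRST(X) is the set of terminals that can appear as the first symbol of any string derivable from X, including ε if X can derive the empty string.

We compute FIRST(A) using the standard algorithm.
FIRST(A) = {}
FIRST(S) = {}
Therefore, FIRST(A) = {}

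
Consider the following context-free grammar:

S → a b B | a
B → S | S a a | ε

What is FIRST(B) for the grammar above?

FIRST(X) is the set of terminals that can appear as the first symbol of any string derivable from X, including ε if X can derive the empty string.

We compute FIRST(B) using the standard algorithm.
FIRST(B) = {a, ε}
FIRST(S) = {a}
Therefore, FIRST(B) = {a, ε}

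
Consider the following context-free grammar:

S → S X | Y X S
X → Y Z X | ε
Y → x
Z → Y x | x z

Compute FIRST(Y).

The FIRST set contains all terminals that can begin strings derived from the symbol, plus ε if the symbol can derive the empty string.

We compute FIRST(Y) using the standard algorithm.
FIRST(S) = {x}
FIRST(X) = {x, ε}
FIRST(Y) = {x}
FIRST(Z) = {x}
Therefore, FIRST(Y) = {x}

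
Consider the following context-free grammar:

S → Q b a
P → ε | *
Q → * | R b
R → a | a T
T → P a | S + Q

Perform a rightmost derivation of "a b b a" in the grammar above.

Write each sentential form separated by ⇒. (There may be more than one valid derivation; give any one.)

S ⇒ Q b a ⇒ R b b a ⇒ a b b a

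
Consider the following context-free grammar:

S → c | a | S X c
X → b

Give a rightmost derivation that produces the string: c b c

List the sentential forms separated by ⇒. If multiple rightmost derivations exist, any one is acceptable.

S ⇒ S X c ⇒ S b c ⇒ c b c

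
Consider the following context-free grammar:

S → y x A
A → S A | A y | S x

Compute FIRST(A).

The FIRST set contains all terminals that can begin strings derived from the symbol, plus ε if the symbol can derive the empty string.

We compute FIRST(A) using the standard algorithm.
FIRST(A) = {y}
FIRST(S) = {y}
Therefore, FIRST(A) = {y}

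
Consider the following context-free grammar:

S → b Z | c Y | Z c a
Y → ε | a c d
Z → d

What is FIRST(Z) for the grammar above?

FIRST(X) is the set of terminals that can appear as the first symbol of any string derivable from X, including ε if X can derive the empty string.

We compute FIRST(Z) using the standard algorithm.
FIRST(S) = {b, c, d}
FIRST(Y) = {a, ε}
FIRST(Z) = {d}
Therefore, FIRST(Z) = {d}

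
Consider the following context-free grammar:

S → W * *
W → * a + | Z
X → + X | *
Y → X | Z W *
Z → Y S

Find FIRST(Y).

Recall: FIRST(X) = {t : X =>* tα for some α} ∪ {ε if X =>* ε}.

We compute FIRST(Y) using the standard algorithm.
FIRST(S) = {*, +}
FIRST(W) = {*, +}
FIRST(X) = {*, +}
FIRST(Y) = {*, +}
FIRST(Z) = {*, +}
Therefore, FIRST(Y) = {*, +}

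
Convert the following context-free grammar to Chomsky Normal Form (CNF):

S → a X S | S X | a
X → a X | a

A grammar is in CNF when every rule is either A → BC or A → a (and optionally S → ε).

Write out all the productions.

TA → a; S → a; X → a; S → TA X0; X0 → X S; S → S X; X → TA X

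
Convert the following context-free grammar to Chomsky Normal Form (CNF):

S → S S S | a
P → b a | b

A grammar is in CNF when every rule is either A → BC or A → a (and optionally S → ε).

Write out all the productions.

S → a; TB → b; TA → a; P → b; S → S X0; X0 → S S; P → TB TA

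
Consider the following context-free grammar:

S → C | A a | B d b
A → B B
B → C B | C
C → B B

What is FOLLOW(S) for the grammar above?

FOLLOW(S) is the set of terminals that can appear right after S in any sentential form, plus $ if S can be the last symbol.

We compute FOLLOW(S) using the standard algorithm.
FOLLOW(S) starts with {$}.
FIRST(A) = {}
FIRST(B) = {}
FIRST(C) = {}
FIRST(S) = {}
FOLLOW(A) = {a}
FOLLOW(B) = {$, a, d}
FOLLOW(C) = {$, a, d}
FOLLOW(S) = {$}
Therefore, FOLLOW(S) = {$}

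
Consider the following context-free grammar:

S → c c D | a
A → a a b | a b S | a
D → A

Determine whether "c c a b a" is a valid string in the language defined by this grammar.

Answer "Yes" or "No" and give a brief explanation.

Yes - a valid derivation exists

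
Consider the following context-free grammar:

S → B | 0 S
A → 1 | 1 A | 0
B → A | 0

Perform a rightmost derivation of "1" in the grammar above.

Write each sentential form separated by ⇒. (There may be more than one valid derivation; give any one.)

S ⇒ B ⇒ A ⇒ 1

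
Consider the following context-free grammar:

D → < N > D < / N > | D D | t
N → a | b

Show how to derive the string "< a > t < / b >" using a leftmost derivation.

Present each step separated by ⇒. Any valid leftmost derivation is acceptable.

D ⇒ < N > D < / N > ⇒ < a > D < / N > ⇒ < a > t < / N > ⇒ < a > t < / b >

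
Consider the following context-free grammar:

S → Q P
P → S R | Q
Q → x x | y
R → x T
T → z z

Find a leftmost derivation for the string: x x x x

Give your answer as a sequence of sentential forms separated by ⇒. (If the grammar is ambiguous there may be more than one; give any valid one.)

S ⇒ Q P ⇒ x x P ⇒ x x Q ⇒ x x x x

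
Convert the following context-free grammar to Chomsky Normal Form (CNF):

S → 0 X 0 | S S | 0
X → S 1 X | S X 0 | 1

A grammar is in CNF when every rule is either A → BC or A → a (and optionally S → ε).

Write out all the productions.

T0 → 0; S → 0; T1 → 1; X → 1; S → T0 X0; X0 → X T0; S → S S; X → S X1; X1 → T1 X; X → S X2; X2 → X T0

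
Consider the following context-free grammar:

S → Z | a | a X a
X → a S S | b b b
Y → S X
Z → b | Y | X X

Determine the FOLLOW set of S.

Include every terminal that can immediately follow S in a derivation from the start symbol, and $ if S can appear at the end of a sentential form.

We compute FOLLOW(S) using the standard algorithm.
FOLLOW(S) starts with {$}.
FIRST(S) = {a, b}
FIRST(X) = {a, b}
FIRST(Y) = {a, b}
FIRST(Z) = {a, b}
FOLLOW(S) = {$, a, b}
FOLLOW(X) = {$, a, b}
FOLLOW(Y) = {$, a, b}
FOLLOW(Z) = {$, a, b}
Therefore, FOLLOW(S) = {$, a, b}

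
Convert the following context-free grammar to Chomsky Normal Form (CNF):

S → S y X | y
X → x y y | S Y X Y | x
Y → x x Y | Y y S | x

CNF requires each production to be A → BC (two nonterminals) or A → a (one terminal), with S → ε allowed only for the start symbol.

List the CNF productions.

TY → y; S → y; TX → x; X → x; Y → x; S → S X0; X0 → TY X; X → TX X1; X1 → TY TY; X → S X2; X2 → Y X3; X3 → X Y; Y → TX X4; X4 → TX Y; Y → Y X5; X5 → TY S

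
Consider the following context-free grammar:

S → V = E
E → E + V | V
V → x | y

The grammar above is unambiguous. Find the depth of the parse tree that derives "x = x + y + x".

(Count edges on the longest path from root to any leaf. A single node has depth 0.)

5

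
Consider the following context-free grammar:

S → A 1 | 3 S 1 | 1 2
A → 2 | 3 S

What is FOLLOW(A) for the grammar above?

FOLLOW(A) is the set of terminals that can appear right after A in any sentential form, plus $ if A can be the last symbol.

We compute FOLLOW(A) using the standard algorithm.
FOLLOW(S) starts with {$}.
FIRST(A) = {2, 3}
FIRST(S) = {1, 2, 3}
FOLLOW(A) = {1}
FOLLOW(S) = {$, 1}
Therefore, FOLLOW(A) = {1}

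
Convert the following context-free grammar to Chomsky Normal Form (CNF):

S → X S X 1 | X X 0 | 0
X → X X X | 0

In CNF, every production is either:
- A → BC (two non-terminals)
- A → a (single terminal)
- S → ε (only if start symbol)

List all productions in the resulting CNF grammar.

T1 → 1; T0 → 0; S → 0; X → 0; S → X X0; X0 → S X1; X1 → X T1; S → X X2; X2 → X T0; X → X X3; X3 → X X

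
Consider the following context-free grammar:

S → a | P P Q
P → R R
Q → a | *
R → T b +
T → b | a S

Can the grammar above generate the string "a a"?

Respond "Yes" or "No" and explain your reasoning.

No - no valid derivation exists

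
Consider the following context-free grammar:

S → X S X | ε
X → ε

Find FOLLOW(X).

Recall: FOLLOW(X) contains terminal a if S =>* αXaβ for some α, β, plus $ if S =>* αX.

We compute FOLLOW(X) using the standard algorithm.
FOLLOW(S) starts with {$}.
FIRST(S) = {ε}
FIRST(X) = {ε}
FOLLOW(S) = {$}
FOLLOW(X) = {$}
Therefore, FOLLOW(X) = {$}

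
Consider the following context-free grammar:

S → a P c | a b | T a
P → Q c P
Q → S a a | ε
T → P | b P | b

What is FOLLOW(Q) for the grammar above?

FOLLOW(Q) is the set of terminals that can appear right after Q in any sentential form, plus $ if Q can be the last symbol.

We compute FOLLOW(Q) using the standard algorithm.
FOLLOW(S) starts with {$}.
FIRST(P) = {a, b, c}
FIRST(Q) = {a, b, c, ε}
FIRST(S) = {a, b, c}
FIRST(T) = {a, b, c}
FOLLOW(P) = {a, c}
FOLLOW(Q) = {c}
FOLLOW(S) = {$, a}
FOLLOW(T) = {a}
Therefore, FOLLOW(Q) = {c}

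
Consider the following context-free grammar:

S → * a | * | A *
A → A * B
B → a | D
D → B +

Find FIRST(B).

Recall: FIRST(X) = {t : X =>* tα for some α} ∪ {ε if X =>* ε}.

We compute FIRST(B) using the standard algorithm.
FIRST(A) = {}
FIRST(B) = {a}
FIRST(D) = {a}
FIRST(S) = {*}
Therefore, FIRST(B) = {a}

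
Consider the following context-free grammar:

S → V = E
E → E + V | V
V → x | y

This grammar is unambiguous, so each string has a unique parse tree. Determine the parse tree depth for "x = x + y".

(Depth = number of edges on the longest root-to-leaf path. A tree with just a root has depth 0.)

4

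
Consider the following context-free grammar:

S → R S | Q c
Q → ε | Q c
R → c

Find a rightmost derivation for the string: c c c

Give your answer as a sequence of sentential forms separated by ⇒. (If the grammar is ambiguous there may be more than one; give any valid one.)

S ⇒ Q c ⇒ Q c c ⇒ Q c c c ⇒ c c c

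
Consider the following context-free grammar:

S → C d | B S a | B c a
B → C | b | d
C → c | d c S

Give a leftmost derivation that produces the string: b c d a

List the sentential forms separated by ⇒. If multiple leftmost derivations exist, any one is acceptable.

S ⇒ B S a ⇒ b S a ⇒ b C d a ⇒ b c d a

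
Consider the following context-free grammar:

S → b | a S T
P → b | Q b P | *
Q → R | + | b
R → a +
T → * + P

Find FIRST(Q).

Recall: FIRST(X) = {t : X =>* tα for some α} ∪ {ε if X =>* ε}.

We compute FIRST(Q) using the standard algorithm.
FIRST(P) = {*, +, a, b}
FIRST(Q) = {+, a, b}
FIRST(R) = {a}
FIRST(S) = {a, b}
FIRST(T) = {*}
Therefore, FIRST(Q) = {+, a, b}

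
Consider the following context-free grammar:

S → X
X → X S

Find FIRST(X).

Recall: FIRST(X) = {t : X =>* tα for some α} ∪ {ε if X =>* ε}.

We compute FIRST(X) using the standard algorithm.
FIRST(S) = {}
FIRST(X) = {}
Therefore, FIRST(X) = {}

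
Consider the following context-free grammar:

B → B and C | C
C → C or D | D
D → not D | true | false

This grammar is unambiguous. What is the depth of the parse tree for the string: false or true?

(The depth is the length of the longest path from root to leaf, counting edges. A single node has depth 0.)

4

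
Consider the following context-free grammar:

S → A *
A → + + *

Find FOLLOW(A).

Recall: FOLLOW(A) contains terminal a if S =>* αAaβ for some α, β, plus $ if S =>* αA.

We compute FOLLOW(A) using the standard algorithm.
FOLLOW(S) starts with {$}.
FIRST(A) = {+}
FIRST(S) = {+}
FOLLOW(A) = {*}
FOLLOW(S) = {$}
Therefore, FOLLOW(A) = {*}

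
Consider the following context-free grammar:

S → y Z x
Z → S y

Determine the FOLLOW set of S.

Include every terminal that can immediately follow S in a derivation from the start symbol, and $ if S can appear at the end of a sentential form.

We compute FOLLOW(S) using the standard algorithm.
FOLLOW(S) starts with {$}.
FIRST(S) = {y}
FIRST(Z) = {y}
FOLLOW(S) = {$, y}
FOLLOW(Z) = {x}
Therefore, FOLLOW(S) = {$, y}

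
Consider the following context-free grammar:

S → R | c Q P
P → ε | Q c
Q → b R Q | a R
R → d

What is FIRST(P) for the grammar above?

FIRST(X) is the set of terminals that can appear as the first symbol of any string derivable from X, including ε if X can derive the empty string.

We compute FIRST(P) using the standard algorithm.
FIRST(P) = {a, b, ε}
FIRST(Q) = {a, b}
FIRST(R) = {d}
FIRST(S) = {c, d}
Therefore, FIRST(P) = {a, b, ε}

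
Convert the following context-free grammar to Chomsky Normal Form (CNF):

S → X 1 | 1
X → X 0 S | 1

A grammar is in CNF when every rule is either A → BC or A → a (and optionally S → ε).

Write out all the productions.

T1 → 1; S → 1; T0 → 0; X → 1; S → X T1; X → X X0; X0 → T0 S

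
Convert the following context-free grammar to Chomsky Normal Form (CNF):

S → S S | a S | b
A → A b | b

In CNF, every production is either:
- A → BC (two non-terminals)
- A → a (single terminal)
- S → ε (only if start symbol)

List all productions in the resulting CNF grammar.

TA → a; S → b; TB → b; A → b; S → S S; S → TA S; A → A TB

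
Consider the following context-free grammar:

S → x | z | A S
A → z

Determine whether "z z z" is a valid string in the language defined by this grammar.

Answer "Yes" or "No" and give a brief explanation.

Yes - a valid derivation exists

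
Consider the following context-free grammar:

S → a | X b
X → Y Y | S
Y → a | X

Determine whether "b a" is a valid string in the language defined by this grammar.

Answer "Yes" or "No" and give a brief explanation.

No - no valid derivation exists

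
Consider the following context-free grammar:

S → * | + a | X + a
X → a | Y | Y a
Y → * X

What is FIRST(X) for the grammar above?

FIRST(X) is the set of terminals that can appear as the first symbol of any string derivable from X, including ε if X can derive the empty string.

We compute FIRST(X) using the standard algorithm.
FIRST(S) = {*, +, a}
FIRST(X) = {*, a}
FIRST(Y) = {*}
Therefore, FIRST(X) = {*, a}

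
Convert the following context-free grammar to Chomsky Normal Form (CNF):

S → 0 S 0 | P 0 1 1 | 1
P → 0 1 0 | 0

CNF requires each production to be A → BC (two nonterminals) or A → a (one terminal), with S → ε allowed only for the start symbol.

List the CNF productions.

T0 → 0; T1 → 1; S → 1; P → 0; S → T0 X0; X0 → S T0; S → P X1; X1 → T0 X2; X2 → T1 T1; P → T0 X3; X3 → T1 T0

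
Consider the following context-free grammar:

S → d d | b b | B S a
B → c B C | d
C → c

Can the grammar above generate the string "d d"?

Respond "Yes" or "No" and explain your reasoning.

Yes - a valid derivation exists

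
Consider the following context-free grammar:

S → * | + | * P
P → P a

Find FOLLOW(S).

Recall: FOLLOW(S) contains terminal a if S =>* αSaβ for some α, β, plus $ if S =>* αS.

We compute FOLLOW(S) using the standard algorithm.
FOLLOW(S) starts with {$}.
FIRST(P) = {}
FIRST(S) = {*, +}
FOLLOW(P) = {$, a}
FOLLOW(S) = {$}
Therefore, FOLLOW(S) = {$}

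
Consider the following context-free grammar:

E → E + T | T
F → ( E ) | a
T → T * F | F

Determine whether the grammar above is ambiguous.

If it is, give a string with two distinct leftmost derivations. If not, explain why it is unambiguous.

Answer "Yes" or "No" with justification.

No - the grammar is unambiguous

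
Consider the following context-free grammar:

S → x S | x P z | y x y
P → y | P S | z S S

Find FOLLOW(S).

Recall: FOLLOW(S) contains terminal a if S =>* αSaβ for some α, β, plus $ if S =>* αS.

We compute FOLLOW(S) using the standard algorithm.
FOLLOW(S) starts with {$}.
FIRST(P) = {y, z}
FIRST(S) = {x, y}
FOLLOW(P) = {x, y, z}
FOLLOW(S) = {$, x, y, z}
Therefore, FOLLOW(S) = {$, x, y, z}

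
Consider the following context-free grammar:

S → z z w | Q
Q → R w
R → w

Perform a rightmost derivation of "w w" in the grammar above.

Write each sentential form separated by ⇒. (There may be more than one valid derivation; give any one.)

S ⇒ Q ⇒ R w ⇒ w w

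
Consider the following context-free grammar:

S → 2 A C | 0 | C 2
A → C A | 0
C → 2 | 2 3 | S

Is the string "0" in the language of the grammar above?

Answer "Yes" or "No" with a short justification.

Yes - a valid derivation exists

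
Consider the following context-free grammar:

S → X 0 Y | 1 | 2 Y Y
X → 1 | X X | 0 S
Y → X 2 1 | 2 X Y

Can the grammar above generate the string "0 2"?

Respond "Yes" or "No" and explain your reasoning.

No - no valid derivation exists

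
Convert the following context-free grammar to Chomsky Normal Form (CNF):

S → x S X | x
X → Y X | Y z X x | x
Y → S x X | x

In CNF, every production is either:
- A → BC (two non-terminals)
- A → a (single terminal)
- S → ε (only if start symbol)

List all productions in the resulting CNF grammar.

TX → x; S → x; TZ → z; X → x; Y → x; S → TX X0; X0 → S X; X → Y X; X → Y X1; X1 → TZ X2; X2 → X TX; Y → S X3; X3 → TX X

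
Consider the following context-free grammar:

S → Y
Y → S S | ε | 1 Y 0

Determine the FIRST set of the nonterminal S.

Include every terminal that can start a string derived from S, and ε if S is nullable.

We compute FIRST(S) using the standard algorithm.
FIRST(S) = {1, ε}
FIRST(Y) = {1, ε}
Therefore, FIRST(S) = {1, ε}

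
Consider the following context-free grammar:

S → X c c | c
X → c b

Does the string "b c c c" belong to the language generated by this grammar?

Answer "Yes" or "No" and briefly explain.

No - no valid derivation exists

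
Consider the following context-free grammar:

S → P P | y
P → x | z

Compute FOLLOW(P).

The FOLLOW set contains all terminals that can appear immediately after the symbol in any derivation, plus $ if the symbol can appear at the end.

We compute FOLLOW(P) using the standard algorithm.
FOLLOW(S) starts with {$}.
FIRST(P) = {x, z}
FIRST(S) = {x, y, z}
FOLLOW(P) = {$, x, z}
FOLLOW(S) = {$}
Therefore, FOLLOW(P) = {$, x, z}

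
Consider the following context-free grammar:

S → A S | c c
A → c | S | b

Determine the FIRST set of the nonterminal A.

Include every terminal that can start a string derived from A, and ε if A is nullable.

We compute FIRST(A) using the standard algorithm.
FIRST(A) = {b, c}
FIRST(S) = {b, c}
Therefore, FIRST(A) = {b, c}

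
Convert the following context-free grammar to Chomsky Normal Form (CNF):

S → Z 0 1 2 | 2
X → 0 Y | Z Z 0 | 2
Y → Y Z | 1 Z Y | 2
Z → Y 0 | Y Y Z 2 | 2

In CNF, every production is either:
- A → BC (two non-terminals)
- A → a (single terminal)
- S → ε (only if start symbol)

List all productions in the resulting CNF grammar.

T0 → 0; T1 → 1; T2 → 2; S → 2; X → 2; Y → 2; Z → 2; S → Z X0; X0 → T0 X1; X1 → T1 T2; X → T0 Y; X → Z X2; X2 → Z T0; Y → Y Z; Y → T1 X3; X3 → Z Y; Z → Y T0; Z → Y X4; X4 → Y X5; X5 → Z T2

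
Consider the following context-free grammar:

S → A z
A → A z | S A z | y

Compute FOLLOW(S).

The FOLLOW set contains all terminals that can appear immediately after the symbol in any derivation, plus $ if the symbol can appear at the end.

We compute FOLLOW(S) using the standard algorithm.
FOLLOW(S) starts with {$}.
FIRST(A) = {y}
FIRST(S) = {y}
FOLLOW(A) = {z}
FOLLOW(S) = {$, y}
Therefore, FOLLOW(S) = {$, y}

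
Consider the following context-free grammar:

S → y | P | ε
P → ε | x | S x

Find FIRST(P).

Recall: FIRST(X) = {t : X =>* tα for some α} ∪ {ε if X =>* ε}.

We compute FIRST(P) using the standard algorithm.
FIRST(P) = {x, y, ε}
FIRST(S) = {x, y, ε}
Therefore, FIRST(P) = {x, y, ε}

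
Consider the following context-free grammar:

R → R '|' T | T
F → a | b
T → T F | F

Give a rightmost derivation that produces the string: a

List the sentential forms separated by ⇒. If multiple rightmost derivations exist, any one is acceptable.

R ⇒ T ⇒ F ⇒ a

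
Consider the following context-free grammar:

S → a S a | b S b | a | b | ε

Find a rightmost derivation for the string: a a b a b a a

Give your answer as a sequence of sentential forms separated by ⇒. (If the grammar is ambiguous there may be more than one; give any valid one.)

S ⇒ a S a ⇒ a a S a a ⇒ a a b S b a a ⇒ a a b a b a a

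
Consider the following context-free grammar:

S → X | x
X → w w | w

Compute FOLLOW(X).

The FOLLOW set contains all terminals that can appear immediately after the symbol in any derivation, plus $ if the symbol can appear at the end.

We compute FOLLOW(X) using the standard algorithm.
FOLLOW(S) starts with {$}.
FIRST(S) = {w, x}
FIRST(X) = {w}
FOLLOW(S) = {$}
FOLLOW(X) = {$}
Therefore, FOLLOW(X) = {$}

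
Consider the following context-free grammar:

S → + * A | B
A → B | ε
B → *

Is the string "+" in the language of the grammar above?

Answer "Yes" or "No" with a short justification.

No - no valid derivation exists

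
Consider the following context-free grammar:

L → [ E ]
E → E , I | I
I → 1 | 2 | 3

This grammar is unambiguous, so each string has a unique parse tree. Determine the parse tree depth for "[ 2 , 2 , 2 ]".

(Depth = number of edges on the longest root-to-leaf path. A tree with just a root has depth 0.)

5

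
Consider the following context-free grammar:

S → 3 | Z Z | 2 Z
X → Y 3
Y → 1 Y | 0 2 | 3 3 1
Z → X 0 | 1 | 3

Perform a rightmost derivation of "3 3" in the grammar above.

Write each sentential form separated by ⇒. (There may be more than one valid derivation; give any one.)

S ⇒ Z Z ⇒ Z 3 ⇒ 3 3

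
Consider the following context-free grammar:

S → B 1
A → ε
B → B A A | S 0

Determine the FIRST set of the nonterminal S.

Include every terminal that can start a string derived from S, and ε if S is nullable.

We compute FIRST(S) using the standard algorithm.
FIRST(A) = {ε}
FIRST(B) = {}
FIRST(S) = {}
Therefore, FIRST(S) = {}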